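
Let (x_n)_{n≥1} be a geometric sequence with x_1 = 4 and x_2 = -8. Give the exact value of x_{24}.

Common ratio r = -2.
x_n = 4·(-2)^(n-1).
x_{24} = 4·(-2)^23 = -33554432.

-33554432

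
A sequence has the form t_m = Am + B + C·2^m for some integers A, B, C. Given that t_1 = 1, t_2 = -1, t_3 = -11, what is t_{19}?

The three given values yield: A + B + 2C = 1; 2A + B + 4C = -1; 3A + B + 8C = -11.
Subtracting the first from the second: A + 2C = -2.
Subtracting the second from the third: A + 4C = -10.
Solving: C = -4, A = 6, then B = 3.
Therefore t_{19} = 114 + 3 + (-4)·524288 = -2097035.

-2097035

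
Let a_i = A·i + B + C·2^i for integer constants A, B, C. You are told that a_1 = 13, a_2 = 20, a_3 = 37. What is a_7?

625

Write the equations: A + B + 2C = 13; 2A + B + 4C = 20; 3A + B + 8C = 37.
Subtracting the first from the second: A + 2C = 7.
Subtracting the second from the third: A + 4C = 17.
Solving: C = 5, A = -3, then B = 6.
Therefore a_7 = -21 + 6 + 5·128 = 625.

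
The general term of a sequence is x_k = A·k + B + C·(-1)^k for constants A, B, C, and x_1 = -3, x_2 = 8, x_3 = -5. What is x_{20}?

Plug in k = 1, 2, 3: A + B - C = -3; 2A + B + C = 8; 3A + B - C = -5.
Subtracting the first from the second: A + 2C = 11.
Subtracting the second from the third: A - 2C = -13.
Solving: C = 6, A = -1, then B = 4.
Hence x_{20} = -1·20 + 4 + 6·1 = -10.

-10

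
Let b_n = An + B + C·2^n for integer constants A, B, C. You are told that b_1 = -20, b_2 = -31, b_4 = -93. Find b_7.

-656

Write the equations: A + B + 2C = -20; 2A + B + 4C = -31; 4A + B + 16C = -93.
Subtracting the first from the second: A + 2C = -11.
Subtracting the second from the third: 2A + 12C = -62.
Solving: C = -5, A = -1, then B = -9.
Therefore b_7 = -7 + (-9) + (-5)·128 = -656.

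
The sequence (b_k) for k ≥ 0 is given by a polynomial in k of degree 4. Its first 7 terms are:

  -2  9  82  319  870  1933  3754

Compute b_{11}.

1st diffs: 11, 73, 237, 551, 1063, 1821.
2nd diffs: 62, 164, 314, 512, 758.
3rd diffs: 102, 150, 198, 246.
4th diffs: 48, 48, 48 (constant).
Newton forward-difference form: b_k = -2 + 11·C(k,1) + 62·C(k,2) + 102·C(k,3) + 48·C(k,4).
At k = 11: k = 11, so b_{11} = -2 + 121 + 3410 + 16830 + 15840 = 36199.

36199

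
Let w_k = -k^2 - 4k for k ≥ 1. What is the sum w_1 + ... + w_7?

Over k = 1..7: Σk = 28, Σk² = 140.
Total = (-1)·140 + (-4)·28 = -252.

-252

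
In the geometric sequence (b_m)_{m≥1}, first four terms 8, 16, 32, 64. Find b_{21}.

Common ratio r = 2.
b_m = 8·2^(m-1).
b_{21} = 8·2^20 = 8388608.

8388608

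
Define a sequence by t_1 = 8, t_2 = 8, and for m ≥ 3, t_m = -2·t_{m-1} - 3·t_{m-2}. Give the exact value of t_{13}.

t_3 = -40; t_4 = 56; t_5 = 8; …; t_{10} = 1928; t_{11} = -1576; t_{12} = -2632; t_{13} = 9992.

9992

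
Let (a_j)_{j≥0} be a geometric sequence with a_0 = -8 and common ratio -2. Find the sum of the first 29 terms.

-1431655768

a_j = (-8)·(-2)^(j-0).
S = (-8)·((-2)^29 - 1)/(-2 - 1) = (-8)·(-536870912 - 1)/(-3) = -1431655768.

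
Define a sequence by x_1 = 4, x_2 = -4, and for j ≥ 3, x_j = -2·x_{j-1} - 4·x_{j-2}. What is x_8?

-256

x_3 = -8  x_4 = 32  x_5 = -32  x_6 = -64  x_7 = 256  x_8 = -256.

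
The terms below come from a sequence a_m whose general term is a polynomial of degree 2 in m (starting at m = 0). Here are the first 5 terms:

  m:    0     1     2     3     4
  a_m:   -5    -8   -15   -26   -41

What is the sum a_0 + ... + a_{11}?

1st diffs: -3, -7, -11, -15.
2nd diffs: -4, -4, -4 (constant).
Newton forward-difference form: a_m = -5 + (-3)·C(m,1) + (-4)·C(m,2).
Continuing: …, -60, -83, -110, -141, …, a_{11} = -258.
Summing m = 0..11 (12 terms) gives -1138.

-1138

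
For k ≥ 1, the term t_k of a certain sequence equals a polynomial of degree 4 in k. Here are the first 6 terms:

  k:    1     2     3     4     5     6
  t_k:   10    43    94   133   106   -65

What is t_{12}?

-11507

1st diffs: 33, 51, 39, -27, -171.
2nd diffs: 18, -12, -66, -144.
3rd diffs: -30, -54, -78.
4th diffs: -24, -24 (constant).
Newton forward-difference form: t_k = 10 + 33·C(k-1,1) + 18·C(k-1,2) + (-30)·C(k-1,3) + (-24)·C(k-1,4).
At k = 12: k-1 = 11, so t_{12} = 10 + 363 + 990 - 4950 - 7920 = -11507.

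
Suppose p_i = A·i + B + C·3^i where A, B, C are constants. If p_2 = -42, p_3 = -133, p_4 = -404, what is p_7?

-10937

At i = 2, 3, 4: 2A + B + 9C = -42; 3A + B + 27C = -133; 4A + B + 81C = -404.
Subtracting the first from the second: A + 18C = -91.
Subtracting the second from the third: A + 54C = -271.
Solving: C = -5, A = -1, then B = 5.
Hence p_7 = -1·7 + 5 + (-5)·2187 = -10937.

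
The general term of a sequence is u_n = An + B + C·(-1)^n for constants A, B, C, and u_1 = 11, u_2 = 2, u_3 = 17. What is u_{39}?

Write the equations: A + B - C = 11; 2A + B + C = 2; 3A + B - C = 17.
Subtracting the first from the second: A + 2C = -9.
Subtracting the second from the third: A - 2C = 15.
Solving: C = -6, A = 3, then B = 2.
Therefore u_{39} = 117 + 2 + (-6)·(-1) = 125.

125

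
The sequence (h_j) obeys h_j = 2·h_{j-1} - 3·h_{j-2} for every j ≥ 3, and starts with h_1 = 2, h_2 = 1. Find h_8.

73

Step forward from the initial values:
h_3 = -4;  h_4 = -11;  h_5 = -10;  h_6 = 13;  h_7 = 56;  h_8 = 73.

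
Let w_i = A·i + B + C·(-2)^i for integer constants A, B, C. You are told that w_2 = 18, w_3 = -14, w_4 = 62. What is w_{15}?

Plug in i = 2, 3, 4: 2A + B + 4C = 18; 3A + B - 8C = -14; 4A + B + 16C = 62.
Subtracting the first from the second: A - 12C = -32.
Subtracting the second from the third: A + 24C = 76.
Solving: C = 3, A = 4, then B = -2.
Hence w_{15} = 4·15 + (-2) + 3·(-32768) = -98246.

-98246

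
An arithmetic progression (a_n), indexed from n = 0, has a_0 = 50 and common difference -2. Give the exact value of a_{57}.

a_n = 50 + (n - 0)·(-2).
a_{57} = 50 + 57·(-2) = -64.

-64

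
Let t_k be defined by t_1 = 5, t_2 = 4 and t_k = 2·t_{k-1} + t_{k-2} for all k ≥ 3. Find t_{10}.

5980

Compute successive terms:
t_3 = 13;  t_4 = 30;  t_5 = 73;  t_6 = 176;  t_7 = 425;  t_8 = 1026;  t_9 = 2477;  t_{10} = 5980.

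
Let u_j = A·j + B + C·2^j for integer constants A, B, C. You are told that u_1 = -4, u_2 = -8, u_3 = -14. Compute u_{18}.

At j = 1, 2, 3: A + B + 2C = -4; 2A + B + 4C = -8; 3A + B + 8C = -14.
Subtracting the first from the second: A + 2C = -4.
Subtracting the second from the third: A + 4C = -6.
Solving: C = -1, A = -2, then B = 0.
Hence u_{18} = -2·18 + 0 + (-1)·262144 = -262180.

-262180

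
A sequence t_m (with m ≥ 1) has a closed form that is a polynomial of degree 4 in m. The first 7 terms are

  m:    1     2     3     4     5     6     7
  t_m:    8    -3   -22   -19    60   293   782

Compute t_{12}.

1st diffs: -11, -19, 3, 79, 233, 489.
2nd diffs: -8, 22, 76, 154, 256.
3rd diffs: 30, 54, 78, 102.
4th diffs: 24, 24, 24 (constant).
Newton forward-difference form: t_m = 8 + (-11)·C(m-1,1) + (-8)·C(m-1,2) + 30·C(m-1,3) + 24·C(m-1,4).
At m = 12: m-1 = 11, so t_{12} = 8 - 121 - 440 + 4950 + 7920 = 12317.

12317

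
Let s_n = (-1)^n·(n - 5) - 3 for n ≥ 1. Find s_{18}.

(-1)^18 = 1; n - 5 at n=18 is 13; so s_{18} = 10.

10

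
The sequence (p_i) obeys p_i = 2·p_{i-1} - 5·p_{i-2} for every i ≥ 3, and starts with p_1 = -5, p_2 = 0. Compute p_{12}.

-38950

Step forward from the initial values:
p_3 = 25  p_4 = 50  p_5 = -25  p_6 = -300  p_7 = -475  p_8 = 550  p_9 = 3475  p_{10} = 4200  p_{11} = -8975  p_{12} = -38950.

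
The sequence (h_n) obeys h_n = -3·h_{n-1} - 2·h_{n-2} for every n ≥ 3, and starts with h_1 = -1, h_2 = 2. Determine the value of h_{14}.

Step forward from the initial values:
h_3 = -4;  h_4 = 8;  h_5 = -16;  …;  h_{11} = -1024;  h_{12} = 2048;  h_{13} = -4096;  h_{14} = 8192.
(Characteristic roots are -1 and -2.)

8192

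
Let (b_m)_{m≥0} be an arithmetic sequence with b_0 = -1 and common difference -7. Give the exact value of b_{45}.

b_m = -1 + (m - 0)·(-7).
b_{45} = -1 + 45·(-7) = -316.

-316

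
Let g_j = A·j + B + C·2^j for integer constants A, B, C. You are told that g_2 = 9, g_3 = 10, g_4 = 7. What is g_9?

The three given values yield: 2A + B + 4C = 9; 3A + B + 8C = 10; 4A + B + 16C = 7.
Subtracting the first from the second: A + 4C = 1.
Subtracting the second from the third: A + 8C = -3.
Solving: C = -1, A = 5, then B = 3.
Therefore g_9 = 45 + 3 + (-1)·512 = -464.

-464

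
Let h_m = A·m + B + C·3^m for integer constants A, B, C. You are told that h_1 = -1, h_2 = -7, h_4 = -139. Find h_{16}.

-86093347

At m = 1, 2, 4: A + B + 3C = -1; 2A + B + 9C = -7; 4A + B + 81C = -139.
Subtracting the first from the second: A + 6C = -6.
Subtracting the second from the third: 2A + 72C = -132.
Solving: C = -2, A = 6, then B = -1.
So h_m = 6·m + (-1) + (-2)·3^m; at m=16 this is -86093347.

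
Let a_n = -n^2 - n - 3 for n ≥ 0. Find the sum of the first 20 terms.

Over n = 0..19: Σn = 190, Σn² = 2470.
Total = (-1)·2470 + (-1)·190 + (-3)·20 = -2720.

-2720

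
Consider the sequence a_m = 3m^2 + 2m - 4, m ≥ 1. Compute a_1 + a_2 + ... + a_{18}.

Over m = 1..18: Σm = 171, Σm² = 2109.
Total = (3)·2109 + (2)·171 + (-4)·18 = 6597.

6597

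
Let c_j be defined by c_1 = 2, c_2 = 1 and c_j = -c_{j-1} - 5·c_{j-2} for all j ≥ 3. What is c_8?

Compute successive terms:
c_3 = -11; c_4 = 6; c_5 = 49; c_6 = -79; c_7 = -166; c_8 = 561.

561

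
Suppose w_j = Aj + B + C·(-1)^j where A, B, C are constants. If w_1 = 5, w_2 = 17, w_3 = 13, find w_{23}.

At j = 1, 2, 3: A + B - C = 5; 2A + B + C = 17; 3A + B - C = 13.
Subtracting the first from the second: A + 2C = 12.
Subtracting the second from the third: A - 2C = -4.
Solving: C = 4, A = 4, then B = 5.
Hence w_{23} = 4·23 + 5 + 4·(-1) = 93.

93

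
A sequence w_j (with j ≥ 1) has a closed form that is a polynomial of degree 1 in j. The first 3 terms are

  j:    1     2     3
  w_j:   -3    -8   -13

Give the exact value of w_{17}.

1st diffs: -5, -5 (constant).
So w_j = -5j + 2.
Evaluating at j = 17 gives w_{17} = -83.

-83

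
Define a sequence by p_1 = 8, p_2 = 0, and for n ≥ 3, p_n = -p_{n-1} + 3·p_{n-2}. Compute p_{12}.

-27816

Compute successive terms:
p_3 = 24;  p_4 = -24;  p_5 = 96;  p_6 = -168;  p_7 = 456;  p_8 = -960;  p_9 = 2328;  p_{10} = -5208;  p_{11} = 12192;  p_{12} = -27816.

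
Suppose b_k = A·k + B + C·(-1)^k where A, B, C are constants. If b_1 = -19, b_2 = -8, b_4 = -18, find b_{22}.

-108

At k = 1, 2, 4: A + B - C = -19; 2A + B + C = -8; 4A + B + C = -18.
Subtracting the first from the second: A + 2C = 11.
Subtracting the second from the third: 2A = -10.
Solving: C = 8, A = -5, then B = -6.
Hence b_{22} = -5·22 + (-6) + 8·1 = -108.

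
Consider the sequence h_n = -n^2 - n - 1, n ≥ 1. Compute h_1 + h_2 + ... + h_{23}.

Over n = 1..23: Σn = 276, Σn² = 4324.
Total = (-1)·4324 + (-1)·276 + (-1)·23 = -4623.

-4623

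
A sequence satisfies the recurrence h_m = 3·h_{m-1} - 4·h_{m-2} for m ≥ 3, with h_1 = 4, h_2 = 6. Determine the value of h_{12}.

Compute successive terms:
h_3 = 2  h_4 = -18  h_5 = -62  h_6 = -114  h_7 = -94  h_8 = 174  h_9 = 898  h_{10} = 1998  h_{11} = 2402  h_{12} = -786.

-786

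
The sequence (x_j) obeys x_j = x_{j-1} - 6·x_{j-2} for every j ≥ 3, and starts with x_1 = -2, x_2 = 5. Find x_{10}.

Iterate the recurrence:
x_3 = 17;  x_4 = -13;  x_5 = -115;  x_6 = -37;  x_7 = 653;  x_8 = 875;  x_9 = -3043;  x_{10} = -8293.

-8293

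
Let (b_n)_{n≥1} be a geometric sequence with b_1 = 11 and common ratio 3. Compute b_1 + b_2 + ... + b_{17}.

710270891

b_n = 11·3^(n-1).
S = 11·(3^17 - 1)/(3 - 1) = 11·(129140163 - 1)/(2) = 710270891.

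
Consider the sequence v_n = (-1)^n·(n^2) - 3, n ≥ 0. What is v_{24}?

573

(-1)^24 = 1; n^2 at n=24 is 576; so v_{24} = 573.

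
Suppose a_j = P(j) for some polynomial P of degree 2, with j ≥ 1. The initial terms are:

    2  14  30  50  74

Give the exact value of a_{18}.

1st diffs: 12, 16, 20, 24.
2nd diffs: 4, 4, 4 (constant).
Newton forward-difference form: a_j = 2 + 12·C(j-1,1) + 4·C(j-1,2).
At j = 18: j-1 = 17, so a_{18} = 2 + 204 + 544 = 750.

750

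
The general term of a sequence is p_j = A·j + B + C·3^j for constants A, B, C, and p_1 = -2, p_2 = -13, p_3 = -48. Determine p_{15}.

-28697796

Plug in j = 1, 2, 3: A + B + 3C = -2; 2A + B + 9C = -13; 3A + B + 27C = -48.
Subtracting the first from the second: A + 6C = -11.
Subtracting the second from the third: A + 18C = -35.
Solving: C = -2, A = 1, then B = 3.
So p_j = 1·j + 3 + (-2)·3^j; at j=15 this is -28697796.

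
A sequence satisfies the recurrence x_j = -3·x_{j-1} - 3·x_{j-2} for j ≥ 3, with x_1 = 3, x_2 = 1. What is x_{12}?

-2430

Iterate the recurrence:
x_3 = -12, x_4 = 33, x_5 = -63, x_6 = 90, x_7 = -81, x_8 = -27, x_9 = 324, x_{10} = -891, x_{11} = 1701, x_{12} = -2430.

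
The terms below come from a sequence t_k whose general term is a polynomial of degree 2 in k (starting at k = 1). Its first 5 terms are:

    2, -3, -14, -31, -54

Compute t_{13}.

-454

1st diffs: -5, -11, -17, -23.
2nd diffs: -6, -6, -6 (constant).
Newton forward-difference form: t_k = 2 + (-5)·C(k-1,1) + (-6)·C(k-1,2).
At k = 13: k-1 = 12, so t_{13} = 2 - 60 - 396 = -454.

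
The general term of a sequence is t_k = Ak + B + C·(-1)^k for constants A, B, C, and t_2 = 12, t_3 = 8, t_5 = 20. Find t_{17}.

92

Write the equations: 2A + B + C = 12; 3A + B - C = 8; 5A + B - C = 20.
Subtracting the first from the second: A - 2C = -4.
Subtracting the second from the third: 2A = 12.
Solving: C = 5, A = 6, then B = -5.
Therefore t_{17} = 102 + (-5) + 5·(-1) = 92.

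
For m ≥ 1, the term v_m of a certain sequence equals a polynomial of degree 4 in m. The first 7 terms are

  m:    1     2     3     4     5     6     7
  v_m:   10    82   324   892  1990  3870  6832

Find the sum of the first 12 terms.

157508

1st diffs: 72, 242, 568, 1098, 1880, 2962.
2nd diffs: 170, 326, 530, 782, 1082.
3rd diffs: 156, 204, 252, 300.
4th diffs: 48, 48, 48 (constant).
Newton forward-difference form: v_m = 10 + 72·C(m-1,1) + 170·C(m-1,2) + 156·C(m-1,3) + 48·C(m-1,4).
Continuing: …, 11224, 17442, 25930, 37180, …, v_{12} = 51732.
Summing m = 1..12 (12 terms) gives 157508.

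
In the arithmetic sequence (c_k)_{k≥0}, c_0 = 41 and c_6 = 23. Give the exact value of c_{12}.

Common difference d = (23 - 41) / (6 - 0) = -3.
c_k = 41 + (k - 0)·(-3).
c_{12} = 41 + 12·(-3) = 5.

5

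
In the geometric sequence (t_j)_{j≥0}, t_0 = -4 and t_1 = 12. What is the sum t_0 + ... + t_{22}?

Common ratio r = -3.
t_j = (-4)·(-3)^(j-0).
S = (-4)·((-3)^23 - 1)/(-3 - 1) = (-4)·(-94143178827 - 1)/(-4) = -94143178828.

-94143178828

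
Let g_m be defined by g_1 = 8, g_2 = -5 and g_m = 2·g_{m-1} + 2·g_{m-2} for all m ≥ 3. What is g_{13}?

42752

Applying the relation repeatedly:
g_3 = 6, g_4 = 2, g_5 = 16, …, g_{10} = 2096, g_{11} = 5728, g_{12} = 15648, g_{13} = 42752.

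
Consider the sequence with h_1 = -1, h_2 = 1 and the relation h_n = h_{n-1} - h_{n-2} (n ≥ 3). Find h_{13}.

-1

h_3 = 2; h_4 = 1; h_5 = -1; …; h_{10} = 1; h_{11} = -1; h_{12} = -2; h_{13} = -1.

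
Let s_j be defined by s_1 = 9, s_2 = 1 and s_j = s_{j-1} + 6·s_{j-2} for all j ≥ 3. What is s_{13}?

s_3 = 55  s_4 = 61  s_5 = 391  …  s_{10} = 72133  s_{11} = 229711  s_{12} = 662509  s_{13} = 2040775.
(Characteristic roots are 3 and -2.)

2040775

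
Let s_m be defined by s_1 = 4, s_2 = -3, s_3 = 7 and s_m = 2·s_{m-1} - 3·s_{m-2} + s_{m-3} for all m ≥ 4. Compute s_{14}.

Compute successive terms:
s_4 = 27;  s_5 = 30;  s_6 = -14;  …;  s_{11} = 407;  s_{12} = -98;  s_{13} = -1100;  s_{14} = -1499.

-1499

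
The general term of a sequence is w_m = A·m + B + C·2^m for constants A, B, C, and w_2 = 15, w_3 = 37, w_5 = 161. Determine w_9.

2569

At m = 2, 3, 5: 2A + B + 4C = 15; 3A + B + 8C = 37; 5A + B + 32C = 161.
Subtracting the first from the second: A + 4C = 22.
Subtracting the second from the third: 2A + 24C = 124.
Solving: C = 5, A = 2, then B = -9.
Therefore w_9 = 18 + (-9) + 5·512 = 2569.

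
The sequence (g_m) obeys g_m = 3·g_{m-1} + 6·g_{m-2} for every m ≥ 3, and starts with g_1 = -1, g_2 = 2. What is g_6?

180

Step forward from the initial values:
g_3 = 0; g_4 = 12; g_5 = 36; g_6 = 180.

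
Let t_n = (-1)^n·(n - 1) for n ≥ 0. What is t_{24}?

(-1)^24 = 1; n - 1 at n=24 is 23; so t_{24} = 23.

23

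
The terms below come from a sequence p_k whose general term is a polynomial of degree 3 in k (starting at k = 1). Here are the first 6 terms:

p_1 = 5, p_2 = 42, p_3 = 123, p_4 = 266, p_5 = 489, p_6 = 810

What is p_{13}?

1st diffs: 37, 81, 143, 223, 321.
2nd diffs: 44, 62, 80, 98.
3rd diffs: 18, 18, 18 (constant).
Newton forward-difference form: p_k = 5 + 37·C(k-1,1) + 44·C(k-1,2) + 18·C(k-1,3).
At k = 13: k-1 = 12, so p_{13} = 5 + 444 + 2904 + 3960 = 7313.

7313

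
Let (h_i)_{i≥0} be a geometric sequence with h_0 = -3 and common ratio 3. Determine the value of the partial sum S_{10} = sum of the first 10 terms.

-88572

h_i = (-3)·3^(i-0).
S = (-3)·(3^10 - 1)/(3 - 1) = (-3)·(59049 - 1)/(2) = -88572.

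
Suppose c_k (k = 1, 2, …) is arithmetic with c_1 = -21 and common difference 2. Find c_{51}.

c_k = -21 + (k - 1)·2.
c_{51} = -21 + 50·2 = 79.

79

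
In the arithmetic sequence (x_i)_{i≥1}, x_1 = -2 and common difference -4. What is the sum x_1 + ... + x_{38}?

-2888

x_i = -2 + (i - 1)·(-4).
x_{38} = -150; S = 38·(-2 + (-150))/2 = -2888.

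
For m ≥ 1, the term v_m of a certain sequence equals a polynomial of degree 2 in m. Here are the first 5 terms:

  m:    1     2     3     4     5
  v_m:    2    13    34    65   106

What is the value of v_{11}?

562

1st diffs: 11, 21, 31, 41.
2nd diffs: 10, 10, 10 (constant).
So v_m = 5m^2 - 4m + 1.
Evaluating at m = 11 gives v_{11} = 562.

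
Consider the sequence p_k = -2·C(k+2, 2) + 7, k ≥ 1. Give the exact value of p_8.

-83

C(10, 2) = 45, so p_8 = -83.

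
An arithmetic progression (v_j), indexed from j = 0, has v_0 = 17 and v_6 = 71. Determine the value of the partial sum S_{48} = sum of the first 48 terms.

10968

Common difference d = (71 - 17) / (6 - 0) = 9.
v_j = 17 + (j - 0)·9.
v_{47} = 440; S = 48·(17 + 440)/2 = 10968.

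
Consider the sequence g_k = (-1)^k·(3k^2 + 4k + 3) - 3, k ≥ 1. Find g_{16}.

(-1)^16 = 1; 3k^2 + 4k + 3 at k=16 is 835; so g_{16} = 832.

832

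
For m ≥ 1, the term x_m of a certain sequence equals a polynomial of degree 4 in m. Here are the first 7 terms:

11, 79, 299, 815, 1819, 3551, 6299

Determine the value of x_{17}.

187339

1st diffs: 68, 220, 516, 1004, 1732, 2748.
2nd diffs: 152, 296, 488, 728, 1016.
3rd diffs: 144, 192, 240, 288.
4th diffs: 48, 48, 48 (constant).
Newton forward-difference form: x_m = 11 + 68·C(m-1,1) + 152·C(m-1,2) + 144·C(m-1,3) + 48·C(m-1,4).
At m = 17: m-1 = 16, so x_{17} = 11 + 1088 + 18240 + 80640 + 87360 = 187339.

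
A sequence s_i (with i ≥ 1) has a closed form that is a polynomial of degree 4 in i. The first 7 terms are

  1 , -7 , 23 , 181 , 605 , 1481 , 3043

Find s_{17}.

1st diffs: -8, 30, 158, 424, 876, 1562.
2nd diffs: 38, 128, 266, 452, 686.
3rd diffs: 90, 138, 186, 234.
4th diffs: 48, 48, 48 (constant).
Newton forward-difference form: s_i = 1 + (-8)·C(i-1,1) + 38·C(i-1,2) + 90·C(i-1,3) + 48·C(i-1,4).
At i = 17: i-1 = 16, so s_{17} = 1 - 128 + 4560 + 50400 + 87360 = 142193.

142193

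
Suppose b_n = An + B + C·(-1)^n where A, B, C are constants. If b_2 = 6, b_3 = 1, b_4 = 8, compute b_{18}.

At n = 2, 3, 4: 2A + B + C = 6; 3A + B - C = 1; 4A + B + C = 8.
Subtracting the first from the second: A - 2C = -5.
Subtracting the second from the third: A + 2C = 7.
Solving: C = 3, A = 1, then B = 1.
Hence b_{18} = 1·18 + 1 + 3·1 = 22.

22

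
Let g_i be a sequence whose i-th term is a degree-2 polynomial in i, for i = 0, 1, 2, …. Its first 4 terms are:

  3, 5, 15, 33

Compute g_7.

185

1st diffs: 2, 10, 18.
2nd diffs: 8, 8 (constant).
So g_i = 4i^2 - 2i + 3.
Evaluating at i = 7 gives g_7 = 185.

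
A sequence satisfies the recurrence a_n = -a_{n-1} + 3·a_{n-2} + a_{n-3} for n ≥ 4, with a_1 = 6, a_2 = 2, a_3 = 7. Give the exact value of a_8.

-25

Applying the relation repeatedly:
a_4 = 5  a_5 = 18  a_6 = 4  a_7 = 55  a_8 = -25.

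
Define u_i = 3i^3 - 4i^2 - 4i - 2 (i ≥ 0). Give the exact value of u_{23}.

u_{23} = 3·23^3 - 4·23^2 - 4·23 - 2 = 34291.

34291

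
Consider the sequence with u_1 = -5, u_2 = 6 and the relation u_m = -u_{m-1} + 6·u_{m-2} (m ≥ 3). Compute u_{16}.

45857520

Applying the relation repeatedly:
u_3 = -36; u_4 = 72; u_5 = -288; …; u_{13} = -1707984; u_{14} = 5087088; u_{15} = -15334992; u_{16} = 45857520.
(Characteristic roots are 2 and -3.)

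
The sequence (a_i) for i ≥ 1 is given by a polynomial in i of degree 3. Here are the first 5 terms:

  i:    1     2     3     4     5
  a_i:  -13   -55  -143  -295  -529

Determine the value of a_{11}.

1st diffs: -42, -88, -152, -234.
2nd diffs: -46, -64, -82.
3rd diffs: -18, -18 (constant).
So a_i = -3i^3 - 5i^2 - 6i + 1.
Evaluating at i = 11 gives a_{11} = -4663.

-4663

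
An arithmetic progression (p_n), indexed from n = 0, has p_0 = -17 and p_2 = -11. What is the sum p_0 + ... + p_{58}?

4130

Common difference d = (-11 - (-17)) / (2 - 0) = 3.
p_n = -17 + (n - 0)·3.
p_{58} = 157; S = 59·(-17 + 157)/2 = 4130.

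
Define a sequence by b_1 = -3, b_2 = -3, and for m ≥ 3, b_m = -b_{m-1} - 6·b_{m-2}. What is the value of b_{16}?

Iterate the recurrence:
b_3 = 21  b_4 = -3  b_5 = -123  …  b_{13} = 54597  b_{14} = 346317  b_{15} = -673899  b_{16} = -1404003.

-1404003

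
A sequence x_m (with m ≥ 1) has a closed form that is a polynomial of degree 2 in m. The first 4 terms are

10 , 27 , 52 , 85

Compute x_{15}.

976

1st diffs: 17, 25, 33.
2nd diffs: 8, 8 (constant).
So x_m = 4m^2 + 5m + 1.
Evaluating at m = 15 gives x_{15} = 976.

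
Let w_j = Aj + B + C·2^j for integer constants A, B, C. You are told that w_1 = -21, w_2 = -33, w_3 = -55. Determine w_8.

-1305

Plug in j = 1, 2, 3: A + B + 2C = -21; 2A + B + 4C = -33; 3A + B + 8C = -55.
Subtracting the first from the second: A + 2C = -12.
Subtracting the second from the third: A + 4C = -22.
Solving: C = -5, A = -2, then B = -9.
Therefore w_8 = -16 + (-9) + (-5)·256 = -1305.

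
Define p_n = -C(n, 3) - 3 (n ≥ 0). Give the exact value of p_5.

-13

C(5, 3) = 10, so p_5 = -13.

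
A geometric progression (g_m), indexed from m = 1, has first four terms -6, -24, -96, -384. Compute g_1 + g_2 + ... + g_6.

-8190

Common ratio r = 4.
g_m = (-6)·4^(m-1).
S = (-6)·(4^6 - 1)/(4 - 1) = (-6)·(4096 - 1)/(3) = -8190.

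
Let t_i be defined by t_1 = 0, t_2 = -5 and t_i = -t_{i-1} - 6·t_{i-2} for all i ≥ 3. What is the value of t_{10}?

1825

Compute successive terms:
t_3 = 5, t_4 = 25, t_5 = -55, t_6 = -95, t_7 = 425, t_8 = 145, t_9 = -2695, t_{10} = 1825.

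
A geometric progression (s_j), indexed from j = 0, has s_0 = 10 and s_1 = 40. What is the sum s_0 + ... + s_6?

Common ratio r = 4.
s_j = 10·4^(j-0).
S = 10·(4^7 - 1)/(4 - 1) = 10·(16384 - 1)/(3) = 54610.

54610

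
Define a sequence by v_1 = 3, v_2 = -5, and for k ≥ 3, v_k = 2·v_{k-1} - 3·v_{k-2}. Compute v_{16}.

Compute successive terms:
v_3 = -19; v_4 = -23; v_5 = 11; …; v_{13} = 4667; v_{14} = 4795; v_{15} = -4411; v_{16} = -23207.

-23207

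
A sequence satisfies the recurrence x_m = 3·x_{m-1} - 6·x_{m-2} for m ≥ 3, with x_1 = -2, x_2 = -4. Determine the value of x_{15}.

x_3 = 0, x_4 = 24, x_5 = 72, …, x_{12} = 36936, x_{13} = 29160, x_{14} = -134136, x_{15} = -577368.

-577368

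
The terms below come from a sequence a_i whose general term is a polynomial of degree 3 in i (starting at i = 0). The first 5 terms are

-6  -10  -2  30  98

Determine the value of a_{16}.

1st diffs: -4, 8, 32, 68.
2nd diffs: 12, 24, 36.
3rd diffs: 12, 12 (constant).
Newton forward-difference form: a_i = -6 + (-4)·C(i,1) + 12·C(i,2) + 12·C(i,3).
At i = 16: i = 16, so a_{16} = -6 - 64 + 1440 + 6720 = 8090.

8090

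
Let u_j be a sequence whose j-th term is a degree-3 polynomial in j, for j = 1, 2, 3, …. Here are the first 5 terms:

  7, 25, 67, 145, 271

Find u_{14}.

5545

1st diffs: 18, 42, 78, 126.
2nd diffs: 24, 36, 48.
3rd diffs: 12, 12 (constant).
Newton forward-difference form: u_j = 7 + 18·C(j-1,1) + 24·C(j-1,2) + 12·C(j-1,3).
At j = 14: j-1 = 13, so u_{14} = 7 + 234 + 1872 + 3432 = 5545.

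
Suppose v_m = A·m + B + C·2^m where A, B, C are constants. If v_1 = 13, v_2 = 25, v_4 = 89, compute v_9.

Plug in m = 1, 2, 4: A + B + 2C = 13; 2A + B + 4C = 25; 4A + B + 16C = 89.
Subtracting the first from the second: A + 2C = 12.
Subtracting the second from the third: 2A + 12C = 64.
Solving: C = 5, A = 2, then B = 1.
Hence v_9 = 2·9 + 1 + 5·512 = 2579.

2579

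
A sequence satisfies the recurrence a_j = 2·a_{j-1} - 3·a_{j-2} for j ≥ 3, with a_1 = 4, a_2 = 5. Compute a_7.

82

Step forward from the initial values:
a_3 = -2; a_4 = -19; a_5 = -32; a_6 = -7; a_7 = 82.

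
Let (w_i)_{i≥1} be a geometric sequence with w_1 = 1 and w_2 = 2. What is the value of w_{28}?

Common ratio r = 2.
w_i = 1·2^(i-1).
w_{28} = 1·2^27 = 134217728.

134217728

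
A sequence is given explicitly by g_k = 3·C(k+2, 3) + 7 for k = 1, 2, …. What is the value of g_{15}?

C(17, 3) = 680, so g_{15} = 2047.

2047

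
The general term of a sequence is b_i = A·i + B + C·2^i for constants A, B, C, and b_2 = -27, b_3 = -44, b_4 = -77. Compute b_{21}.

-8388638

Write the equations: 2A + B + 4C = -27; 3A + B + 8C = -44; 4A + B + 16C = -77.
Subtracting the first from the second: A + 4C = -17.
Subtracting the second from the third: A + 8C = -33.
Solving: C = -4, A = -1, then B = -9.
So b_i = -1·i + (-9) + (-4)·2^i; at i=21 this is -8388638.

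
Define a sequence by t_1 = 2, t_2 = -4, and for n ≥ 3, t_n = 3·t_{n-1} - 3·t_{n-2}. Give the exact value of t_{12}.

Compute successive terms:
t_3 = -18, t_4 = -42, t_5 = -72, t_6 = -90, t_7 = -54, t_8 = 108, t_9 = 486, t_{10} = 1134, t_{11} = 1944, t_{12} = 2430.

2430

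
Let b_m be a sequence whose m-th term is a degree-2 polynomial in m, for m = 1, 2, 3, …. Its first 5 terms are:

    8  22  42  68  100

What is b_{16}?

1st diffs: 14, 20, 26, 32.
2nd diffs: 6, 6, 6 (constant).
Newton forward-difference form: b_m = 8 + 14·C(m-1,1) + 6·C(m-1,2).
At m = 16: m-1 = 15, so b_{16} = 8 + 210 + 630 = 848.

848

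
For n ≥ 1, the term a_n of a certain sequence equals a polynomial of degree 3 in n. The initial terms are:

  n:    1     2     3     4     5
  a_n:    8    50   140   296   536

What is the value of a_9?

1st diffs: 42, 90, 156, 240.
2nd diffs: 48, 66, 84.
3rd diffs: 18, 18 (constant).
Newton forward-difference form: a_n = 8 + 42·C(n-1,1) + 48·C(n-1,2) + 18·C(n-1,3).
At n = 9: n-1 = 8, so a_9 = 8 + 336 + 1344 + 1008 = 2696.

2696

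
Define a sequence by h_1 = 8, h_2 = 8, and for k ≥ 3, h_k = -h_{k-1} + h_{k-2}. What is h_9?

Compute successive terms:
h_3 = 0  h_4 = 8  h_5 = -8  h_6 = 16  h_7 = -24  h_8 = 40  h_9 = -64.

-64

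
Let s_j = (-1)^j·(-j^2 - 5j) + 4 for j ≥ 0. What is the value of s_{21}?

550

(-1)^21 = -1; -j^2 - 5j at j=21 is -546; so s_{21} = 550.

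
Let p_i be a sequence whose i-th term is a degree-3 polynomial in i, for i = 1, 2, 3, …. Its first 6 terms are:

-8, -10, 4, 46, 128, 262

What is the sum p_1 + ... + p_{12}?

9232

1st diffs: -2, 14, 42, 82, 134.
2nd diffs: 16, 28, 40, 52.
3rd diffs: 12, 12, 12 (constant).
Newton forward-difference form: p_i = -8 + (-2)·C(i-1,1) + 16·C(i-1,2) + 12·C(i-1,3).
Continuing: …, 460, 734, 1096, 1558, …, p_{12} = 2830.
Summing i = 1..12 (12 terms) gives 9232.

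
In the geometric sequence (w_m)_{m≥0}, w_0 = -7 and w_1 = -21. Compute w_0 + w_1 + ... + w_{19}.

Common ratio r = 3.
w_m = (-7)·3^(m-0).
S = (-7)·(3^20 - 1)/(3 - 1) = (-7)·(3486784401 - 1)/(2) = -12203745400.

-12203745400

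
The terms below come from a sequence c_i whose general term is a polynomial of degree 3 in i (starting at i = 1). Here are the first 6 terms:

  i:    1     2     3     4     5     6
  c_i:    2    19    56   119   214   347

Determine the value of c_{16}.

1st diffs: 17, 37, 63, 95, 133.
2nd diffs: 20, 26, 32, 38.
3rd diffs: 6, 6, 6 (constant).
Newton forward-difference form: c_i = 2 + 17·C(i-1,1) + 20·C(i-1,2) + 6·C(i-1,3).
At i = 16: i-1 = 15, so c_{16} = 2 + 255 + 2100 + 2730 = 5087.

5087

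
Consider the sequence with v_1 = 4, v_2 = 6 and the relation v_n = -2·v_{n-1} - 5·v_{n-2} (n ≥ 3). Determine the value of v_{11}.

16528

Compute successive terms:
v_3 = -32  v_4 = 34  v_5 = 92  v_6 = -354  v_7 = 248  v_8 = 1274  v_9 = -3788  v_{10} = 1206  v_{11} = 16528.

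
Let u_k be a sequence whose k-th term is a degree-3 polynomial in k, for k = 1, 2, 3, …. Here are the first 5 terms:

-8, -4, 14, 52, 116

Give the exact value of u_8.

1st diffs: 4, 18, 38, 64.
2nd diffs: 14, 20, 26.
3rd diffs: 6, 6 (constant).
Newton forward-difference form: u_k = -8 + 4·C(k-1,1) + 14·C(k-1,2) + 6·C(k-1,3).
At k = 8: k-1 = 7, so u_8 = -8 + 28 + 294 + 210 = 524.

524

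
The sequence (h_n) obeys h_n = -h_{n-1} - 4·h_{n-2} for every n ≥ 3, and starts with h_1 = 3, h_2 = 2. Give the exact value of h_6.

-74

Compute successive terms:
h_3 = -14, h_4 = 6, h_5 = 50, h_6 = -74.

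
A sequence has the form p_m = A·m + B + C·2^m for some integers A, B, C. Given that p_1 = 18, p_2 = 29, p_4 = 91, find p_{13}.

Plug in m = 1, 2, 4: A + B + 2C = 18; 2A + B + 4C = 29; 4A + B + 16C = 91.
Subtracting the first from the second: A + 2C = 11.
Subtracting the second from the third: 2A + 12C = 62.
Solving: C = 5, A = 1, then B = 7.
Therefore p_{13} = 13 + 7 + 5·8192 = 40980.

40980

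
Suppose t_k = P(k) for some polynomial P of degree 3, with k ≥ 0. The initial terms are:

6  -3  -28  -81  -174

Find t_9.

-1659

1st diffs: -9, -25, -53, -93.
2nd diffs: -16, -28, -40.
3rd diffs: -12, -12 (constant).
So t_k = -2k^3 - 2k^2 - 5k + 6.
Evaluating at k = 9 gives t_9 = -1659.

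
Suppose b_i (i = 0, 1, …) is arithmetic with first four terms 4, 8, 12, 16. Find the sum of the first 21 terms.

Common difference d = 4.
b_i = 4 + (i - 0)·4.
b_{20} = 84; S = 21·(4 + 84)/2 = 924.

924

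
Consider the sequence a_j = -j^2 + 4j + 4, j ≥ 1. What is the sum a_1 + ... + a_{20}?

Over j = 1..20: Σj = 210, Σj² = 2870.
Total = (-1)·2870 + (4)·210 + (4)·20 = -1950.

-1950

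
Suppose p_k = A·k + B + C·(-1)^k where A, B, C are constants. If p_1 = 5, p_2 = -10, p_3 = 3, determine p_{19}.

-13

The three given values yield: A + B - C = 5; 2A + B + C = -10; 3A + B - C = 3.
Subtracting the first from the second: A + 2C = -15.
Subtracting the second from the third: A - 2C = 13.
Solving: C = -7, A = -1, then B = -1.
Hence p_{19} = -1·19 + (-1) + (-7)·(-1) = -13.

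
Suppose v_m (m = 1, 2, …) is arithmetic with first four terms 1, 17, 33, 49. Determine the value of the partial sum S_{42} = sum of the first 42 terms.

Common difference d = 16.
v_m = 1 + (m - 1)·16.
v_{42} = 657; S = 42·(1 + 657)/2 = 13818.

13818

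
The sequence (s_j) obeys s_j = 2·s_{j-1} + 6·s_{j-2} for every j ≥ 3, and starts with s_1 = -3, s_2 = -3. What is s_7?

s_3 = -24  s_4 = -66  s_5 = -276  s_6 = -948  s_7 = -3552.

-3552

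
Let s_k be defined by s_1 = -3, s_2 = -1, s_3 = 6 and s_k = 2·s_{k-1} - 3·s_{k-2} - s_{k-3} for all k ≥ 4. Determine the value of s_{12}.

1089

Applying the relation repeatedly:
s_4 = 18  s_5 = 19  s_6 = -22  s_7 = -119  s_8 = -191  s_9 = -3  s_{10} = 686  s_{11} = 1572  s_{12} = 1089.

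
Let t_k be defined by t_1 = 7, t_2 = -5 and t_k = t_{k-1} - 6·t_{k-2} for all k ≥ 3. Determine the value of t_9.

3913

Applying the relation repeatedly:
t_3 = -47;  t_4 = -17;  t_5 = 265;  t_6 = 367;  t_7 = -1223;  t_8 = -3425;  t_9 = 3913.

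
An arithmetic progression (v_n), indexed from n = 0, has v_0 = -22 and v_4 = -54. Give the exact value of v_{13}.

Common difference d = (-54 - (-22)) / (4 - 0) = -8.
v_n = -22 + (n - 0)·(-8).
v_{13} = -22 + 13·(-8) = -126.

-126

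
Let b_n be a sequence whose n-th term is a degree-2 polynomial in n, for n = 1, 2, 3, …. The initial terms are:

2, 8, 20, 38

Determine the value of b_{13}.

1st diffs: 6, 12, 18.
2nd diffs: 6, 6 (constant).
Newton forward-difference form: b_n = 2 + 6·C(n-1,1) + 6·C(n-1,2).
At n = 13: n-1 = 12, so b_{13} = 2 + 72 + 396 = 470.

470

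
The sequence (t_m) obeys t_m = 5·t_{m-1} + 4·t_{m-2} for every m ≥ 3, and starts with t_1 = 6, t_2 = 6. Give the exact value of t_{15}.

61167562614

Step forward from the initial values:
t_3 = 54;  t_4 = 294;  t_5 = 1686;  …;  t_{12} = 330019494;  t_{13} = 1881626646;  t_{14} = 10728211206;  t_{15} = 61167562614.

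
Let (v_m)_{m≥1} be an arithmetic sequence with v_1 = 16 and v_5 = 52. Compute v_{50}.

Common difference d = (52 - 16) / (5 - 1) = 9.
v_m = 16 + (m - 1)·9.
v_{50} = 16 + 49·9 = 457.

457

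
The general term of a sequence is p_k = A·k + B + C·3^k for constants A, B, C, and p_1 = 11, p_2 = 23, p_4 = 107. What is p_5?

At k = 1, 2, 4: A + B + 3C = 11; 2A + B + 9C = 23; 4A + B + 81C = 107.
Subtracting the first from the second: A + 6C = 12.
Subtracting the second from the third: 2A + 72C = 84.
Solving: C = 1, A = 6, then B = 2.
Therefore p_5 = 30 + 2 + 1·243 = 275.

275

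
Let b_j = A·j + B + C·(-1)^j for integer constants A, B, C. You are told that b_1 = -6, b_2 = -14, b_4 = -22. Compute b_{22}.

-94

Write the equations: A + B - C = -6; 2A + B + C = -14; 4A + B + C = -22.
Subtracting the first from the second: A + 2C = -8.
Subtracting the second from the third: 2A = -8.
Solving: C = -2, A = -4, then B = -4.
Therefore b_{22} = -88 + (-4) + (-2)·1 = -94.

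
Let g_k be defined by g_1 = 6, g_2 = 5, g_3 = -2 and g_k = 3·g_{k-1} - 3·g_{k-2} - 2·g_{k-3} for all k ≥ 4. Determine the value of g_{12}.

10618

Step forward from the initial values:
g_4 = -33, g_5 = -103, g_6 = -206, g_7 = -243, g_8 = 95, g_9 = 1426, g_{10} = 4479, g_{11} = 8969, g_{12} = 10618.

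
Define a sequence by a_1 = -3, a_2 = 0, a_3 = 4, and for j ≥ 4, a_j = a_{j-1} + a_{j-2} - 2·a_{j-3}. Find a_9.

Iterate the recurrence:
a_4 = 10  a_5 = 14  a_6 = 16  a_7 = 10  a_8 = -2  a_9 = -24.

-24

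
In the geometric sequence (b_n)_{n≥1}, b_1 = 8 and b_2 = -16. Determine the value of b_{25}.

Common ratio r = -2.
b_n = 8·(-2)^(n-1).
b_{25} = 8·(-2)^24 = 134217728.

134217728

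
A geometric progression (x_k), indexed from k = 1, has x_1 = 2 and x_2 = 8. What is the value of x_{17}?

8589934592

Common ratio r = 4.
x_k = 2·4^(k-1).
x_{17} = 2·4^16 = 8589934592.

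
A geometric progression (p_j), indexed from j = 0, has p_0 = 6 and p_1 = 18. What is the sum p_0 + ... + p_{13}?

Common ratio r = 3.
p_j = 6·3^(j-0).
S = 6·(3^14 - 1)/(3 - 1) = 6·(4782969 - 1)/(2) = 14348904.

14348904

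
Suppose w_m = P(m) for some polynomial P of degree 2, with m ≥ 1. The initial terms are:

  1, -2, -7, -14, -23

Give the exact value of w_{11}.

1st diffs: -3, -5, -7, -9.
2nd diffs: -2, -2, -2 (constant).
Newton forward-difference form: w_m = 1 + (-3)·C(m-1,1) + (-2)·C(m-1,2).
At m = 11: m-1 = 10, so w_{11} = 1 - 30 - 90 = -119.

-119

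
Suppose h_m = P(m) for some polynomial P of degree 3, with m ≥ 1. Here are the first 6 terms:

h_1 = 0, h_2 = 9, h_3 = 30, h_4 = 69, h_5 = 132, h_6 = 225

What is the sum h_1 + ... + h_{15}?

1st diffs: 9, 21, 39, 63, 93.
2nd diffs: 12, 18, 24, 30.
3rd diffs: 6, 6, 6 (constant).
Newton forward-difference form: h_m = 9·C(m-1,1) + 12·C(m-1,2) + 6·C(m-1,3).
Continuing: …, 354, 525, 744, 1017, …, h_{15} = 3402.
Summing m = 1..15 (15 terms) gives 14595.

14595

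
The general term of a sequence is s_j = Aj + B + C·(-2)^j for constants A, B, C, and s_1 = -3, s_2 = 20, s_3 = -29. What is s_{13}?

-32775

Write the equations: A + B - 2C = -3; 2A + B + 4C = 20; 3A + B - 8C = -29.
Subtracting the first from the second: A + 6C = 23.
Subtracting the second from the third: A - 12C = -49.
Solving: C = 4, A = -1, then B = 6.
Hence s_{13} = -1·13 + 6 + 4·(-8192) = -32775.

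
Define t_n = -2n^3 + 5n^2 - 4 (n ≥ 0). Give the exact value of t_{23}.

t_{23} = -2·23^3 + 5·23^2 - 4 = -21693.

-21693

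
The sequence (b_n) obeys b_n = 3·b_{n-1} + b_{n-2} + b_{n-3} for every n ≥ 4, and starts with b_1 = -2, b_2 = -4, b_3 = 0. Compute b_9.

-2794

Compute successive terms:
b_4 = -6, b_5 = -22, b_6 = -72, b_7 = -244, b_8 = -826, b_9 = -2794.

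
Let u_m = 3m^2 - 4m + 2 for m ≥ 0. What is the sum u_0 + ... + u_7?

Over m = 0..7: Σm = 28, Σm² = 140.
Total = (3)·140 + (-4)·28 + (2)·8 = 324.

324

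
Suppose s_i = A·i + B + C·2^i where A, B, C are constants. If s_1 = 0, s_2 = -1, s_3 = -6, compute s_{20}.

-2097091

At i = 1, 2, 3: A + B + 2C = 0; 2A + B + 4C = -1; 3A + B + 8C = -6.
Subtracting the first from the second: A + 2C = -1.
Subtracting the second from the third: A + 4C = -5.
Solving: C = -2, A = 3, then B = 1.
So s_i = 3·i + 1 + (-2)·2^i; at i=20 this is -2097091.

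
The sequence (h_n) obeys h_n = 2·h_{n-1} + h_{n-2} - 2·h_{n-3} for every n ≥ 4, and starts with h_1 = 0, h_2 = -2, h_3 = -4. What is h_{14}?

-10922

Applying the relation repeatedly:
h_4 = -10, h_5 = -20, h_6 = -42, …, h_{11} = -1364, h_{12} = -2730, h_{13} = -5460, h_{14} = -10922.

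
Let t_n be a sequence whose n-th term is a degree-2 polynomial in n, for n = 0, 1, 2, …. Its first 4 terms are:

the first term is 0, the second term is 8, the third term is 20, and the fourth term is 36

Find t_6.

108

1st diffs: 8, 12, 16.
2nd diffs: 4, 4 (constant).
Newton forward-difference form: t_n = 8·C(n,1) + 4·C(n,2).
At n = 6: n = 6, so t_6 = 48 + 60 = 108.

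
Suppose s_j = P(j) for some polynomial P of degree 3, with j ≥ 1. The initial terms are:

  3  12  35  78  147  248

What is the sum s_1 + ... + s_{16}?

1st diffs: 9, 23, 43, 69, 101.
2nd diffs: 14, 20, 26, 32.
3rd diffs: 6, 6, 6 (constant).
Newton forward-difference form: s_j = 3 + 9·C(j-1,1) + 14·C(j-1,2) + 6·C(j-1,3).
Continuing: …, 387, 570, 803, 1092, …, s_{16} = 4338.
Summing j = 1..16 (16 terms) gives 19888.

19888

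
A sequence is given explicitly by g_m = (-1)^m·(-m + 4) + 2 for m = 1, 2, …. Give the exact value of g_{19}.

17

(-1)^19 = -1; -m + 4 at m=19 is -15; so g_{19} = 17.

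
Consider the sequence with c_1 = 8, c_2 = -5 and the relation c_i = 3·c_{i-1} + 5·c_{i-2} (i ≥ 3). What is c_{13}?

Step forward from the initial values:
c_3 = 25; c_4 = 50; c_5 = 275; …; c_{10} = 337450; c_{11} = 1414975; c_{12} = 5932175; c_{13} = 24871400.

24871400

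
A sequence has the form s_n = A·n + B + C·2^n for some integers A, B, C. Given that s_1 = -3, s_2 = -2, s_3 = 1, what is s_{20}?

The three given values yield: A + B + 2C = -3; 2A + B + 4C = -2; 3A + B + 8C = 1.
Subtracting the first from the second: A + 2C = 1.
Subtracting the second from the third: A + 4C = 3.
Solving: C = 1, A = -1, then B = -4.
Hence s_{20} = -1·20 + (-4) + 1·1048576 = 1048552.

1048552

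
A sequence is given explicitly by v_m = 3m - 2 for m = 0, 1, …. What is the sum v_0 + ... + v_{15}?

Over m = 0..15: Σm = 120.
Total = (3)·120 + (-2)·16 = 328.

328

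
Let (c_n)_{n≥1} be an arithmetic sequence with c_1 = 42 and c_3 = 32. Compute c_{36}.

Common difference d = (32 - 42) / (3 - 1) = -5.
c_n = 42 + (n - 1)·(-5).
c_{36} = 42 + 35·(-5) = -133.

-133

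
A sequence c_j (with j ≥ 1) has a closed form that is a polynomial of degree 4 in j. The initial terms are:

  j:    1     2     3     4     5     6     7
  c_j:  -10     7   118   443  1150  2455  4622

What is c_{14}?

76183

1st diffs: 17, 111, 325, 707, 1305, 2167.
2nd diffs: 94, 214, 382, 598, 862.
3rd diffs: 120, 168, 216, 264.
4th diffs: 48, 48, 48 (constant).
Newton forward-difference form: c_j = -10 + 17·C(j-1,1) + 94·C(j-1,2) + 120·C(j-1,3) + 48·C(j-1,4).
At j = 14: j-1 = 13, so c_{14} = -10 + 221 + 7332 + 34320 + 34320 = 76183.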